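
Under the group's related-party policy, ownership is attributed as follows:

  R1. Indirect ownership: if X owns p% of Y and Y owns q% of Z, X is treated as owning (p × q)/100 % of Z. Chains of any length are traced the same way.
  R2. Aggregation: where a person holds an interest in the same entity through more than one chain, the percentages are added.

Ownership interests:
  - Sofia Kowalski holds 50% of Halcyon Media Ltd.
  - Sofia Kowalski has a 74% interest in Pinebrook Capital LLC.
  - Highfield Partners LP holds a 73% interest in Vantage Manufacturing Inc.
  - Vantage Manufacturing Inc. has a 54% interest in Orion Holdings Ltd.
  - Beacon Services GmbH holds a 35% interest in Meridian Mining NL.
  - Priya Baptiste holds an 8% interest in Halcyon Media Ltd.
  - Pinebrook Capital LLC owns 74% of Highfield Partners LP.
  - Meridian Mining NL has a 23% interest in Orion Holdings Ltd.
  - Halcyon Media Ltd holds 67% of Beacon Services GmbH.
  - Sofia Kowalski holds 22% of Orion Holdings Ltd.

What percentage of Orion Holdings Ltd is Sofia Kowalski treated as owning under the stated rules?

46.283142%

Chain via Pinebrook Capital LLC → Highfield Partners LP → Vantage Manufacturing Inc. (R1): 74% × 74% × 73% × 54% = 21.586392% of Orion Holdings Ltd.
Chain via Halcyon Media Ltd → Beacon Services GmbH → Meridian Mining NL (R1): 50% × 67% × 35% × 23% = 2.69675% of Orion Holdings Ltd.
Direct interest in Orion Holdings Ltd: 22%.
Aggregating (R2): 21.586392% + 2.69675% + 22% = 46.283142%.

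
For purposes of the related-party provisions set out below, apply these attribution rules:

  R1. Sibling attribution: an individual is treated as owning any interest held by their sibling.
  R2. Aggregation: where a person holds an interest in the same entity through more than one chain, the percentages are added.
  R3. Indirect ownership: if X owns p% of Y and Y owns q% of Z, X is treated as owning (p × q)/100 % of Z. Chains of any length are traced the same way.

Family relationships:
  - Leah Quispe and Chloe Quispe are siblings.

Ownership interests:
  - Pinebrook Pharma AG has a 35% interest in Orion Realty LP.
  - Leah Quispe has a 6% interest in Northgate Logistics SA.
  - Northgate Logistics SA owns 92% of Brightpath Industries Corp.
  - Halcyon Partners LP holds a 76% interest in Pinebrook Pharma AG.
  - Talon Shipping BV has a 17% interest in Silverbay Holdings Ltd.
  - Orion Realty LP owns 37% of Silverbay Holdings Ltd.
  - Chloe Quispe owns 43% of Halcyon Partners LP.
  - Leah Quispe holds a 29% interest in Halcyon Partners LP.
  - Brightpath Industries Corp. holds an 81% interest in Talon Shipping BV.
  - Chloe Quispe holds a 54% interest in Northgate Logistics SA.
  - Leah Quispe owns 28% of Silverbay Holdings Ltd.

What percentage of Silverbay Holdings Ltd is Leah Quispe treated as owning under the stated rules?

42.68728%

By sibling attribution (R1), Leah Quispe is treated as also owning Chloe Quispe's interest in Halcyon Partners LP, giving 29% + 43% = 72%.
By sibling attribution (R1), Leah Quispe is treated as also owning Chloe Quispe's interest in Northgate Logistics SA, giving 6% + 54% = 60%.
Chain via Halcyon Partners LP → Pinebrook Pharma AG → Orion Realty LP (R3): 72% × 76% × 35% × 37% = 7.08624% of Silverbay Holdings Ltd.
Chain via Northgate Logistics SA → Brightpath Industries Corp. → Talon Shipping BV (R3): 60% × 92% × 81% × 17% = 7.60104% of Silverbay Holdings Ltd.
Direct interest in Silverbay Holdings Ltd: 28%.
Aggregating (R2): 7.08624% + 7.60104% + 28% = 42.68728%.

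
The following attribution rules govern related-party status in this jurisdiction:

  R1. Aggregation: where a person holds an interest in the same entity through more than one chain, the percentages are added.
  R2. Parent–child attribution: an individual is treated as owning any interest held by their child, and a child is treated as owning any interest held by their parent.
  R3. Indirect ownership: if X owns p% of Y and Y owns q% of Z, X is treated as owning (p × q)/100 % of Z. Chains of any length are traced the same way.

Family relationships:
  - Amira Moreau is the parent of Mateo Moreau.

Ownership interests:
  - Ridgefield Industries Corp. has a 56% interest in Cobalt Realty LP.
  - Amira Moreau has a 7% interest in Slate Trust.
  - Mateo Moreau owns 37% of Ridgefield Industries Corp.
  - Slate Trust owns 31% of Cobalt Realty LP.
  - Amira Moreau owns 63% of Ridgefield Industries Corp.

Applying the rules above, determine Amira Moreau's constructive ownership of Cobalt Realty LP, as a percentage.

58.17%

By parent–child attribution (R2), Amira Moreau is treated as also owning Mateo Moreau's interest in Ridgefield Industries Corp, giving 63% + 37% = 100%.
Chain via Ridgefield Industries Corp. (R3): 100% × 56% = 56% of Cobalt Realty LP.
Chain via Slate Trust (R3): 7% × 31% = 2.17% of Cobalt Realty LP.
Aggregating (R1): 56% + 2.17% = 58.17%.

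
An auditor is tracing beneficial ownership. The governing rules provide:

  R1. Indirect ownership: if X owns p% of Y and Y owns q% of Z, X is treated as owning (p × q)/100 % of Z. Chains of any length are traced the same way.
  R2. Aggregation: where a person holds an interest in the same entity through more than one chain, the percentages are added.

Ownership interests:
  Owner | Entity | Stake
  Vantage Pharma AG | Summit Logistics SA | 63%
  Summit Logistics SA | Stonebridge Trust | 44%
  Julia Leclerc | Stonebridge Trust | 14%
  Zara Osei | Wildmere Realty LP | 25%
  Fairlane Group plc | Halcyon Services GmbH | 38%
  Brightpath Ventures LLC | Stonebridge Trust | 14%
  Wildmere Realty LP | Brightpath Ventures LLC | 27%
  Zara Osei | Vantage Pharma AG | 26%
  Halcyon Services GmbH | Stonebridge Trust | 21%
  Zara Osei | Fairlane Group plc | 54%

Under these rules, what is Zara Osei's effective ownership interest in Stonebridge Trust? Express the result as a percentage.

12.4614%

Chain via Fairlane Group plc → Halcyon Services GmbH (R1): 54% × 38% × 21% = 4.3092% of Stonebridge Trust.
Chain via Vantage Pharma AG → Summit Logistics SA (R1): 26% × 63% × 44% = 7.2072% of Stonebridge Trust.
Chain via Wildmere Realty LP → Brightpath Ventures LLC (R1): 25% × 27% × 14% = 0.945% of Stonebridge Trust.
Aggregating (R2): 4.3092% + 7.2072% + 0.945% = 12.4614%.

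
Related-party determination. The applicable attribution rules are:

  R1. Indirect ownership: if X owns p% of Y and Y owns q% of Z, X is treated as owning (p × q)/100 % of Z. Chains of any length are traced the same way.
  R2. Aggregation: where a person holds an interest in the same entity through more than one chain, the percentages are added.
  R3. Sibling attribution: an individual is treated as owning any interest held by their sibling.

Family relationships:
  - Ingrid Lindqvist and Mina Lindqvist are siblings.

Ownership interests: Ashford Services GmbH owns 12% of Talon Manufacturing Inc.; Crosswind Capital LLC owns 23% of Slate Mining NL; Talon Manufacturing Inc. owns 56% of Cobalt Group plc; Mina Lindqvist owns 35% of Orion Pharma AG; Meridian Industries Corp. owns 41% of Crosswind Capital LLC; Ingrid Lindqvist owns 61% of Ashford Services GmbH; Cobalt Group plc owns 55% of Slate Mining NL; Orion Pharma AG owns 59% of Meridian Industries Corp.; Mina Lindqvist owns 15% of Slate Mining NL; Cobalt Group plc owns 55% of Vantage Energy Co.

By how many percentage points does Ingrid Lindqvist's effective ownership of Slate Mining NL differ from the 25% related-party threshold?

By sibling attribution (R3), Ingrid Lindqvist is treated as owning Mina Lindqvist's 35% interest in Orion Pharma AG.
By sibling attribution (R3), Ingrid Lindqvist is treated as owning Mina Lindqvist's 15% interest in Slate Mining NL.
Chain via Ashford Services GmbH → Talon Manufacturing Inc. → Cobalt Group plc (R1): 61% × 12% × 56% × 55% = 2.25456% of Slate Mining NL.
Chain via Orion Pharma AG → Meridian Industries Corp. → Crosswind Capital LLC (R1): 35% × 59% × 41% × 23% = 1.947295% of Slate Mining NL.
Direct interest in Slate Mining NL: 15%.
Aggregating (R2): 2.25456% + 1.947295% + 15% = 19.201855%.
19.201855% falls short of the 25% threshold by 5.798145 percentage points.

5.798145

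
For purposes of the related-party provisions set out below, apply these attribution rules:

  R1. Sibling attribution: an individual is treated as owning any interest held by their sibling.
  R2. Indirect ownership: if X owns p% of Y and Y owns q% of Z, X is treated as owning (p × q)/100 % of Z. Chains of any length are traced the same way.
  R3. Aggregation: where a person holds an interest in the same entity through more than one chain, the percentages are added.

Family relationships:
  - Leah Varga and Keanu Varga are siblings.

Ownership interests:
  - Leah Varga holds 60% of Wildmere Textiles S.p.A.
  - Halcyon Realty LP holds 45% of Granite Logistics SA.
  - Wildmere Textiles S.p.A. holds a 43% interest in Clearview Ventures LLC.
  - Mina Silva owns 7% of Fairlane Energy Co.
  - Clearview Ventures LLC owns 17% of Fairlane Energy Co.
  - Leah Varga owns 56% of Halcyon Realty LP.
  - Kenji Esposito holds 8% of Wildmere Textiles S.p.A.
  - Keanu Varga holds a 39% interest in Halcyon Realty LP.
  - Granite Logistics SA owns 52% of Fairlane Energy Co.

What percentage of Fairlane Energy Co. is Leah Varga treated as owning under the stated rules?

By sibling attribution (R1), Leah Varga is treated as also owning Keanu Varga's interest in Halcyon Realty LP, giving 56% + 39% = 95%.
Chain via Halcyon Realty LP → Granite Logistics SA (R2): 95% × 45% × 52% = 22.23% of Fairlane Energy Co.
Chain via Wildmere Textiles S.p.A. → Clearview Ventures LLC (R2): 60% × 43% × 17% = 4.386% of Fairlane Energy Co.
Aggregating (R3): 22.23% + 4.386% = 26.616%.

26.616%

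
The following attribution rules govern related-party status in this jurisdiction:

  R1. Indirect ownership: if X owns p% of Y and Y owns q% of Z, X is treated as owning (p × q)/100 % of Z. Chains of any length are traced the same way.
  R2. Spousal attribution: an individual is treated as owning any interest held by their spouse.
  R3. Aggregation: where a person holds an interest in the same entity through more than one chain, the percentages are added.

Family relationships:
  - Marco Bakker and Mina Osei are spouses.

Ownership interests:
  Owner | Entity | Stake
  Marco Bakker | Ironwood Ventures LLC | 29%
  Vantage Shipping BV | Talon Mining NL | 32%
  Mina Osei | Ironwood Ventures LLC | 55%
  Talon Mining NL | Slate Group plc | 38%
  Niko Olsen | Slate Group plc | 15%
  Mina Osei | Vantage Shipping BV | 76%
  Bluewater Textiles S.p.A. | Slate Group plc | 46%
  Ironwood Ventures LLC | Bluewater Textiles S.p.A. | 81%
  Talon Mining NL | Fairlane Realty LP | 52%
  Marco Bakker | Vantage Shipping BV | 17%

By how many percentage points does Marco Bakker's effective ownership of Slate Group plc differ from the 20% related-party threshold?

22.6072

By spousal attribution (R2), Marco Bakker is treated as also owning Mina Osei's interest in Ironwood Ventures LLC, giving 29% + 55% = 84%.
By spousal attribution (R2), Marco Bakker is treated as also owning Mina Osei's interest in Vantage Shipping BV, giving 17% + 76% = 93%.
Chain via Ironwood Ventures LLC → Bluewater Textiles S.p.A. (R1): 84% × 81% × 46% = 31.2984% of Slate Group plc.
Chain via Vantage Shipping BV → Talon Mining NL (R1): 93% × 32% × 38% = 11.3088% of Slate Group plc.
Aggregating (R3): 31.2984% + 11.3088% = 42.6072%.
42.6072% exceeds the 20% threshold by 22.6072 percentage points.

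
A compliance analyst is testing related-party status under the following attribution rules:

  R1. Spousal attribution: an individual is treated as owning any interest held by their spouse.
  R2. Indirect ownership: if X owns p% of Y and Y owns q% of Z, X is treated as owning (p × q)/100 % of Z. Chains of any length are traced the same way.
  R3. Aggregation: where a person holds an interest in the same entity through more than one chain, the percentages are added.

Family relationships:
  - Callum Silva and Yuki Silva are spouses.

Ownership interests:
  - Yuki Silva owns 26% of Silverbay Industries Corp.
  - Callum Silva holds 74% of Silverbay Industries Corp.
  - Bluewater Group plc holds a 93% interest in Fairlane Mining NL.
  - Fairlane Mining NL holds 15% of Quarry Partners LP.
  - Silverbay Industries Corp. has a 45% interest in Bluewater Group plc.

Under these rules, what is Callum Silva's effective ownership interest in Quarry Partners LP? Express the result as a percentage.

6.2775%

By spousal attribution (R1), Callum Silva is treated as also owning Yuki Silva's interest in Silverbay Industries Corp, giving 74% + 26% = 100%.
Chain via Silverbay Industries Corp. → Bluewater Group plc → Fairlane Mining NL (R2): 100% × 45% × 93% × 15% = 6.2775% of Quarry Partners LP.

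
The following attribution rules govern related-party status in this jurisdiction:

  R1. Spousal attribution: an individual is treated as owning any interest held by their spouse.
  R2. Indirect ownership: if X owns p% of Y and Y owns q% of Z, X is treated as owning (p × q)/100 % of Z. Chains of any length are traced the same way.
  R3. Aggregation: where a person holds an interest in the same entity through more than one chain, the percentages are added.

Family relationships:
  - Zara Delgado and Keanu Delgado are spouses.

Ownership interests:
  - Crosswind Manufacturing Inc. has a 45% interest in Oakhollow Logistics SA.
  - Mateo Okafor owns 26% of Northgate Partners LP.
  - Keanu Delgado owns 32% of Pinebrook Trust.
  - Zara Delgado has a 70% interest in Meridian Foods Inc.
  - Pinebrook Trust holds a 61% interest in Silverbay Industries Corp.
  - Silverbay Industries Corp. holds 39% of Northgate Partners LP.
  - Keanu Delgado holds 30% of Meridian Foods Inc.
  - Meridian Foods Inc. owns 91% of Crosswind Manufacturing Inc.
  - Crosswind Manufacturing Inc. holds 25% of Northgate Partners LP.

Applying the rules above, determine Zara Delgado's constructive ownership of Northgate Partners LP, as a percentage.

By spousal attribution (R1), Zara Delgado is treated as also owning Keanu Delgado's interest in Meridian Foods Inc, giving 70% + 30% = 100%.
By spousal attribution (R1), Zara Delgado is treated as owning Keanu Delgado's 32% interest in Pinebrook Trust.
Chain via Meridian Foods Inc. → Crosswind Manufacturing Inc. (R2): 100% × 91% × 25% = 22.75% of Northgate Partners LP.
Chain via Pinebrook Trust → Silverbay Industries Corp. (R2): 32% × 61% × 39% = 7.6128% of Northgate Partners LP.
Aggregating (R3): 22.75% + 7.6128% = 30.3628%.

30.3628%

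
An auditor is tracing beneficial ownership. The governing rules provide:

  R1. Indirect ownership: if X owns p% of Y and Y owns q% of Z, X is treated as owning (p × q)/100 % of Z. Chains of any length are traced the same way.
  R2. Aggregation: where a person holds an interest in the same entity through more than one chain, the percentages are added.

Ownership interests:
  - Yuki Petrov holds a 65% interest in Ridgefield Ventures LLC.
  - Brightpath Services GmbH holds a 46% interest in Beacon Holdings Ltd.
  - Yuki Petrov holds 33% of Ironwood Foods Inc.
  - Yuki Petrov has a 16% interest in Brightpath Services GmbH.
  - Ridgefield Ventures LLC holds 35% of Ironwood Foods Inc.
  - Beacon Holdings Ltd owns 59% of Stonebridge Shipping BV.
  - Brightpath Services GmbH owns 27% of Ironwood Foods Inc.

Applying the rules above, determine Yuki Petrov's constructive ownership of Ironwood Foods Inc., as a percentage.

Chain via Ridgefield Ventures LLC (R1): 65% × 35% = 22.75% of Ironwood Foods Inc.
Chain via Brightpath Services GmbH (R1): 16% × 27% = 4.32% of Ironwood Foods Inc.
Direct interest in Ironwood Foods Inc: 33%.
Aggregating (R2): 22.75% + 4.32% + 33% = 60.07%.

60.07%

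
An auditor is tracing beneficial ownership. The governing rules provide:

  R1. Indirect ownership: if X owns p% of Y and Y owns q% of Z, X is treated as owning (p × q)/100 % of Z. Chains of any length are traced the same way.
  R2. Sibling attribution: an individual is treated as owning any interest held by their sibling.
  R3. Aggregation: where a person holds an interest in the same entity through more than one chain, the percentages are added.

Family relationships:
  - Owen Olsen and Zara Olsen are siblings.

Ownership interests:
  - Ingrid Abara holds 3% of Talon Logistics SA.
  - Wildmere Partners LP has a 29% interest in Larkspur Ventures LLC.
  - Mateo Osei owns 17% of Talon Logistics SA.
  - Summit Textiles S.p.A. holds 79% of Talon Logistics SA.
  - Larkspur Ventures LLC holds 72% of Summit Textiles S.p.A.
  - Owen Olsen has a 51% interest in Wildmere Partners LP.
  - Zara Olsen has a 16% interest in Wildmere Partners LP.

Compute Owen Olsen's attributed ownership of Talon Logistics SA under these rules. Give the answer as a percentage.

11.051784%

By sibling attribution (R2), Owen Olsen is treated as also owning Zara Olsen's interest in Wildmere Partners LP, giving 51% + 16% = 67%.
Chain via Wildmere Partners LP → Larkspur Ventures LLC → Summit Textiles S.p.A. (R1): 67% × 29% × 72% × 79% = 11.051784% of Talon Logistics SA.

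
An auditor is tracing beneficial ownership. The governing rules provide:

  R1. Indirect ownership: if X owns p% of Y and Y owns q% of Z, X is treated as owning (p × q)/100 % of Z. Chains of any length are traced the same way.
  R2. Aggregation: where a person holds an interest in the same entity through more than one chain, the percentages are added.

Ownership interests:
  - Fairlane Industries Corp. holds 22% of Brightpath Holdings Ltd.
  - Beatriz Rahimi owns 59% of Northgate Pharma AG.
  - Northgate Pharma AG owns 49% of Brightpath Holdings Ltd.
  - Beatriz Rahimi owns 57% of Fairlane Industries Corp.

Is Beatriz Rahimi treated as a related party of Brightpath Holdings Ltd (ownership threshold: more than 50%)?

Chain via Northgate Pharma AG (R1): 59% × 49% = 28.91% of Brightpath Holdings Ltd.
Chain via Fairlane Industries Corp. (R1): 57% × 22% = 12.54% of Brightpath Holdings Ltd.
Aggregating (R2): 28.91% + 12.54% = 41.45%.
41.45% does not exceed the 50% threshold, so Beatriz is not a related party to Brightpath Holdings Ltd.

No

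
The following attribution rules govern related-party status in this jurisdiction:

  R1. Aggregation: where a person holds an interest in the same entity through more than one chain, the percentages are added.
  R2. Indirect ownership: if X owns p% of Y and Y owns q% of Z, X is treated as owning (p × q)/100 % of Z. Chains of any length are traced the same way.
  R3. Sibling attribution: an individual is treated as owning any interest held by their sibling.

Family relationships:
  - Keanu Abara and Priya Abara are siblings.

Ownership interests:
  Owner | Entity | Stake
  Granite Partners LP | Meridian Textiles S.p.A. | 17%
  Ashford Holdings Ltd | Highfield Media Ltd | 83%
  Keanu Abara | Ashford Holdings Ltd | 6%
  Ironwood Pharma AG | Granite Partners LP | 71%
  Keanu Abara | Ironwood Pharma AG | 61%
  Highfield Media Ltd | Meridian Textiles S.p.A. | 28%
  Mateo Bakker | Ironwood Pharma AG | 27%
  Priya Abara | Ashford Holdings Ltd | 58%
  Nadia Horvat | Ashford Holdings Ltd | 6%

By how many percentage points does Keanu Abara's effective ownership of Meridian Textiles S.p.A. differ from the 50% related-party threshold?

27.7637

By sibling attribution (R3), Keanu Abara is treated as also owning Priya Abara's interest in Ashford Holdings Ltd, giving 6% + 58% = 64%.
Chain via Ironwood Pharma AG → Granite Partners LP (R2): 61% × 71% × 17% = 7.3627% of Meridian Textiles S.p.A.
Chain via Ashford Holdings Ltd → Highfield Media Ltd (R2): 64% × 83% × 28% = 14.8736% of Meridian Textiles S.p.A.
Aggregating (R1): 7.3627% + 14.8736% = 22.2363%.
22.2363% falls short of the 50% threshold by 27.7637 percentage points.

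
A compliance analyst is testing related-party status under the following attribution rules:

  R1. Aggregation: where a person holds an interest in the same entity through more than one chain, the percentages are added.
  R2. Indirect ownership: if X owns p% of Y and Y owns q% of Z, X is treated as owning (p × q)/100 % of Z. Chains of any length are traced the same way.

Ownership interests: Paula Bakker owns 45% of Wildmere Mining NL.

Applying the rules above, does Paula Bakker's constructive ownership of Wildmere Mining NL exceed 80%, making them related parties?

No

Direct interest in Wildmere Mining NL: 45%.
45% does not exceed the 80% threshold, so Paula is not a related party to Wildmere Mining NL.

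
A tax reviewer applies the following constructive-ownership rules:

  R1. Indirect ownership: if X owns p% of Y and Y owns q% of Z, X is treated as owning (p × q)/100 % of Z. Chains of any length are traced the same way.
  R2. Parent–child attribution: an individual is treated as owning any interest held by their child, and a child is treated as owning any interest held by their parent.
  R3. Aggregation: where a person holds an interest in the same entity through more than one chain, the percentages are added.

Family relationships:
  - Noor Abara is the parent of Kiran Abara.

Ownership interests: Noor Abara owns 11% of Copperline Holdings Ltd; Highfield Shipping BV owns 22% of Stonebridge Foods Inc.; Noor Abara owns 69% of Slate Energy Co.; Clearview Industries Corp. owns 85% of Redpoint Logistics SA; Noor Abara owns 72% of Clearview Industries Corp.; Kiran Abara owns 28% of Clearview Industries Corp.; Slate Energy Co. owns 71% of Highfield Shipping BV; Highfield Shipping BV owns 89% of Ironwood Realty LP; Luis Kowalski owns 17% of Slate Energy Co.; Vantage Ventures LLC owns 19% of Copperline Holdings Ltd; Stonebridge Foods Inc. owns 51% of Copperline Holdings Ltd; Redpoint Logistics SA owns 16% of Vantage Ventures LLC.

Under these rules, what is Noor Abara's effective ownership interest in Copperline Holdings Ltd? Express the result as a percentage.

19.080678%

By parent–child attribution (R2), Noor Abara is treated as also owning Kiran Abara's interest in Clearview Industries Corp, giving 72% + 28% = 100%.
Chain via Clearview Industries Corp. → Redpoint Logistics SA → Vantage Ventures LLC (R1): 100% × 85% × 16% × 19% = 2.584% of Copperline Holdings Ltd.
Chain via Slate Energy Co. → Highfield Shipping BV → Stonebridge Foods Inc. (R1): 69% × 71% × 22% × 51% = 5.496678% of Copperline Holdings Ltd.
Direct interest in Copperline Holdings Ltd: 11%.
Aggregating (R3): 2.584% + 5.496678% + 11% = 19.080678%.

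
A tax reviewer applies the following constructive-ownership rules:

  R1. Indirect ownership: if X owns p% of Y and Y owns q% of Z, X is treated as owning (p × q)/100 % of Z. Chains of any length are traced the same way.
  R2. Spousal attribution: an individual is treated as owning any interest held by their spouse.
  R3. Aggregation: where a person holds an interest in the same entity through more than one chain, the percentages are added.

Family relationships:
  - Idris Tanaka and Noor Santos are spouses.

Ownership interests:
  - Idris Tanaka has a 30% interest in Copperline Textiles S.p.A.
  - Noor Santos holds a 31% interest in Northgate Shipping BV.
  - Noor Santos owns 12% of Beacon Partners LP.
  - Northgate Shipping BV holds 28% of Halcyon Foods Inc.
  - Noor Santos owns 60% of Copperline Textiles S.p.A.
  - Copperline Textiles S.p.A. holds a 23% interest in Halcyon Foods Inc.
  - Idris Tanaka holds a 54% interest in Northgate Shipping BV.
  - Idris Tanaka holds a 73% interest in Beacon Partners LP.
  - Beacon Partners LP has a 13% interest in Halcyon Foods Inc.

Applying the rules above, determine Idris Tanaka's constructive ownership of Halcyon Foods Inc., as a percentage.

55.55%

By spousal attribution (R2), Idris Tanaka is treated as also owning Noor Santos's interest in Northgate Shipping BV, giving 54% + 31% = 85%.
By spousal attribution (R2), Idris Tanaka is treated as also owning Noor Santos's interest in Beacon Partners LP, giving 73% + 12% = 85%.
By spousal attribution (R2), Idris Tanaka is treated as also owning Noor Santos's interest in Copperline Textiles S.p.A, giving 30% + 60% = 90%.
Chain via Northgate Shipping BV (R1): 85% × 28% = 23.8% of Halcyon Foods Inc.
Chain via Beacon Partners LP (R1): 85% × 13% = 11.05% of Halcyon Foods Inc.
Chain via Copperline Textiles S.p.A. (R1): 90% × 23% = 20.7% of Halcyon Foods Inc.
Aggregating (R3): 23.8% + 11.05% + 20.7% = 55.55%.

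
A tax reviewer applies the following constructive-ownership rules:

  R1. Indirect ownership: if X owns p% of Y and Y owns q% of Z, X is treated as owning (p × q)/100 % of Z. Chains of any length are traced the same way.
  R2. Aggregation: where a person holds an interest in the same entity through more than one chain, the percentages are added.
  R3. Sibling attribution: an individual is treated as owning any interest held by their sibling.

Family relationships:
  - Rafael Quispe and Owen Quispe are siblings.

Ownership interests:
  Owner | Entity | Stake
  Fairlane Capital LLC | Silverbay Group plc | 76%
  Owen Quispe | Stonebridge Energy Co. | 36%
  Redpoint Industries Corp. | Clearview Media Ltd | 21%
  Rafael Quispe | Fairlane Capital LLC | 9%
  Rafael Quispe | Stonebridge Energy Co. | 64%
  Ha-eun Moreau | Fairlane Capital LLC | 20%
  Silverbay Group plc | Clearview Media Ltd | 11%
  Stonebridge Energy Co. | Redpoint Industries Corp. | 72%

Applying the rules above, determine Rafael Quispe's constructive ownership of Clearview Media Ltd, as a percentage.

15.8724%

By sibling attribution (R3), Rafael Quispe is treated as also owning Owen Quispe's interest in Stonebridge Energy Co, giving 64% + 36% = 100%.
Chain via Fairlane Capital LLC → Silverbay Group plc (R1): 9% × 76% × 11% = 0.7524% of Clearview Media Ltd.
Chain via Stonebridge Energy Co. → Redpoint Industries Corp. (R1): 100% × 72% × 21% = 15.12% of Clearview Media Ltd.
Aggregating (R2): 0.7524% + 15.12% = 15.8724%.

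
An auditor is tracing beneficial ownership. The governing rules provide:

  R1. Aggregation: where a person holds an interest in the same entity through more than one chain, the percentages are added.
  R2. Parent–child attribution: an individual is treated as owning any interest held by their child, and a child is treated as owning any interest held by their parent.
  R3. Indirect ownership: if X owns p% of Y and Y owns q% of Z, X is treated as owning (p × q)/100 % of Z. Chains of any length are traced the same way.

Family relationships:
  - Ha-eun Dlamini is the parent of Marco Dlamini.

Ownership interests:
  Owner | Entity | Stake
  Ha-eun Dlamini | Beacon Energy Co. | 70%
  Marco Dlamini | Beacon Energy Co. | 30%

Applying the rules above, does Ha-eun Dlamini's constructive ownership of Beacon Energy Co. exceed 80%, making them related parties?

Yes

By parent–child attribution (R2), Ha-eun Dlamini is treated as also owning Marco Dlamini's interest in Beacon Energy Co, giving 70% + 30% = 100%.
Direct interest in Beacon Energy Co: 100%.
100% exceeds the 80% threshold, so Ha-eun is a related party to Beacon Energy Co.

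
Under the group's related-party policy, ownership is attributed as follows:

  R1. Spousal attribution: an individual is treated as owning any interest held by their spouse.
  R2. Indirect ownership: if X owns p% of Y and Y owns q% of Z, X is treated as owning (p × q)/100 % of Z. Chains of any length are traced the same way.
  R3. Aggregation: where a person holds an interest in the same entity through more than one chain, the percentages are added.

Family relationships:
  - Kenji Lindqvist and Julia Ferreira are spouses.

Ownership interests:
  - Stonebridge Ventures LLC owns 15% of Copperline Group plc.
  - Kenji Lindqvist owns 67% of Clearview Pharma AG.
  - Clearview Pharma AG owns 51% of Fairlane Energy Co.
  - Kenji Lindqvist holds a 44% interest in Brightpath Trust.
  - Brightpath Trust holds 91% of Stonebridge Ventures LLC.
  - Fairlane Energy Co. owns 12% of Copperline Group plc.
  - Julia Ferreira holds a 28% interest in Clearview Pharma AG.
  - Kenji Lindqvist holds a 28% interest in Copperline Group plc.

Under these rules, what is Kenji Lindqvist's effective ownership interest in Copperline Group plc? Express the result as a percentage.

39.82%

By spousal attribution (R1), Kenji Lindqvist is treated as also owning Julia Ferreira's interest in Clearview Pharma AG, giving 67% + 28% = 95%.
Chain via Clearview Pharma AG → Fairlane Energy Co. (R2): 95% × 51% × 12% = 5.814% of Copperline Group plc.
Chain via Brightpath Trust → Stonebridge Ventures LLC (R2): 44% × 91% × 15% = 6.006% of Copperline Group plc.
Direct interest in Copperline Group plc: 28%.
Aggregating (R3): 5.814% + 6.006% + 28% = 39.82%.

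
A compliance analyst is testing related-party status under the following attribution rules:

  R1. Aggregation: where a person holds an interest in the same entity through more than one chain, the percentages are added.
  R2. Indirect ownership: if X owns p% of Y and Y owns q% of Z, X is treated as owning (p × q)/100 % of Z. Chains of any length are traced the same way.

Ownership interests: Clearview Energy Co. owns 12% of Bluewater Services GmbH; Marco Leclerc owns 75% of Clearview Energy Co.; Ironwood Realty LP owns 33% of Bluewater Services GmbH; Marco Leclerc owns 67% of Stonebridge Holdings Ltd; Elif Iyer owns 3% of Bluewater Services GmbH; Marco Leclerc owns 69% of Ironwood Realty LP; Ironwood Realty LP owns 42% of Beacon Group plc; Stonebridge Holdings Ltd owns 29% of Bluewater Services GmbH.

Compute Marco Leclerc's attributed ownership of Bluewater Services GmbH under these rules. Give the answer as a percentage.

51.2%

Chain via Stonebridge Holdings Ltd (R2): 67% × 29% = 19.43% of Bluewater Services GmbH.
Chain via Ironwood Realty LP (R2): 69% × 33% = 22.77% of Bluewater Services GmbH.
Chain via Clearview Energy Co. (R2): 75% × 12% = 9% of Bluewater Services GmbH.
Aggregating (R1): 19.43% + 22.77% + 9% = 51.2%.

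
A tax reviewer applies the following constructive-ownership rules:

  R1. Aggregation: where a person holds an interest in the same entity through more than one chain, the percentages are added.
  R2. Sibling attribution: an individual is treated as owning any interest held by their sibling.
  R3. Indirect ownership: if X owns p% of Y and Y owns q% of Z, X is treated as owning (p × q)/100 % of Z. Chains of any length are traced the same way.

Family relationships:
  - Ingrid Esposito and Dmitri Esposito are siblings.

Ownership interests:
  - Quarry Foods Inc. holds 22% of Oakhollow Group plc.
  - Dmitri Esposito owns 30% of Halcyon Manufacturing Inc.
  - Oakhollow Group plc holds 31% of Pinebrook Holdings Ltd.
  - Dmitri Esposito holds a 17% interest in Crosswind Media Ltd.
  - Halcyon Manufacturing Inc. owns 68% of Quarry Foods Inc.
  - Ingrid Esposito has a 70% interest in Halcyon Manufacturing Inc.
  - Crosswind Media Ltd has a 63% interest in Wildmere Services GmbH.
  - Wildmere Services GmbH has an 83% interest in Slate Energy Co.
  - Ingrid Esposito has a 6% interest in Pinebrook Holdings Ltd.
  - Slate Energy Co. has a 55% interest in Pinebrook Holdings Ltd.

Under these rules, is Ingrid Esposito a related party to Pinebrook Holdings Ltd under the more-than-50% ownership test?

No

By sibling attribution (R2), Ingrid Esposito is treated as also owning Dmitri Esposito's interest in Halcyon Manufacturing Inc, giving 70% + 30% = 100%.
By sibling attribution (R2), Ingrid Esposito is treated as owning Dmitri Esposito's 17% interest in Crosswind Media Ltd.
Chain via Halcyon Manufacturing Inc. → Quarry Foods Inc. → Oakhollow Group plc (R3): 100% × 68% × 22% × 31% = 4.6376% of Pinebrook Holdings Ltd.
Direct interest in Pinebrook Holdings Ltd: 6%.
Chain via Crosswind Media Ltd → Wildmere Services GmbH → Slate Energy Co. (R3): 17% × 63% × 83% × 55% = 4.889115% of Pinebrook Holdings Ltd.
Aggregating (R1): 4.6376% + 6% + 4.889115% = 15.526715%.
15.526715% does not exceed the 50% threshold, so Ingrid is not a related party to Pinebrook Holdings Ltd.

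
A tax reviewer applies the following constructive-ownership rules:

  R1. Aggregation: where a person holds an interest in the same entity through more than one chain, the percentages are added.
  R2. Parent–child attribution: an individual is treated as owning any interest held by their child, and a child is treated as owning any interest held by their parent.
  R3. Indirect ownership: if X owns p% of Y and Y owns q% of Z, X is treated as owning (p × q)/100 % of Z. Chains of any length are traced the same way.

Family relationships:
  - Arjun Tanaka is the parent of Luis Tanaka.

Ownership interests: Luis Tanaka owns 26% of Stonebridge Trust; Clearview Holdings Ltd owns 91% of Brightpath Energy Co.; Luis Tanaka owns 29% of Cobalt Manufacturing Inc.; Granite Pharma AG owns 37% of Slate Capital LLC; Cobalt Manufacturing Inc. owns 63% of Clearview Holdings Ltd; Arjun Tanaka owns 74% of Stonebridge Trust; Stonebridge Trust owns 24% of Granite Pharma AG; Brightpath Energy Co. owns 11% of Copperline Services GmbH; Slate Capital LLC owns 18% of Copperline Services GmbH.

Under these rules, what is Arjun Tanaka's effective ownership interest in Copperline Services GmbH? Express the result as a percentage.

3.427227%

By parent–child attribution (R2), Arjun Tanaka is treated as also owning Luis Tanaka's interest in Stonebridge Trust, giving 74% + 26% = 100%.
By parent–child attribution (R2), Arjun Tanaka is treated as owning Luis Tanaka's 29% interest in Cobalt Manufacturing Inc.
Chain via Stonebridge Trust → Granite Pharma AG → Slate Capital LLC (R3): 100% × 24% × 37% × 18% = 1.5984% of Copperline Services GmbH.
Chain via Cobalt Manufacturing Inc. → Clearview Holdings Ltd → Brightpath Energy Co. (R3): 29% × 63% × 91% × 11% = 1.828827% of Copperline Services GmbH.
Aggregating (R1): 1.5984% + 1.828827% = 3.427227%.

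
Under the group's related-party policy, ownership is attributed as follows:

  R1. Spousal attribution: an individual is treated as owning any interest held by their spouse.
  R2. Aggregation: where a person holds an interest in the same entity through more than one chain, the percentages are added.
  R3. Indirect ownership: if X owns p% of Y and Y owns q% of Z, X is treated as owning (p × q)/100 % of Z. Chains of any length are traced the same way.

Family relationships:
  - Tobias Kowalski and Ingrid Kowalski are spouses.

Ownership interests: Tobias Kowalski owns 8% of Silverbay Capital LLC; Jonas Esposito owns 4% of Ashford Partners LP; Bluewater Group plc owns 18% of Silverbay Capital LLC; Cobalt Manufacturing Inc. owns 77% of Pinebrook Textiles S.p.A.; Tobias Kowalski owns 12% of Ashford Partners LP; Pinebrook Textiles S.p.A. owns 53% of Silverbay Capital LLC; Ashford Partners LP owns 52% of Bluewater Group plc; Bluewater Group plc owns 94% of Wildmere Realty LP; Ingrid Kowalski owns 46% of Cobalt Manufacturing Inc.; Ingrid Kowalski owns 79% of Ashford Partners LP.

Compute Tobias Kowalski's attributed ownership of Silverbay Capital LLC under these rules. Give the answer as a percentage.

By spousal attribution (R1), Tobias Kowalski is treated as also owning Ingrid Kowalski's interest in Ashford Partners LP, giving 12% + 79% = 91%.
By spousal attribution (R1), Tobias Kowalski is treated as owning Ingrid Kowalski's 46% interest in Cobalt Manufacturing Inc.
Chain via Ashford Partners LP → Bluewater Group plc (R3): 91% × 52% × 18% = 8.5176% of Silverbay Capital LLC.
Direct interest in Silverbay Capital LLC: 8%.
Chain via Cobalt Manufacturing Inc. → Pinebrook Textiles S.p.A. (R3): 46% × 77% × 53% = 18.7726% of Silverbay Capital LLC.
Aggregating (R2): 8.5176% + 8% + 18.7726% = 35.2902%.

35.2902%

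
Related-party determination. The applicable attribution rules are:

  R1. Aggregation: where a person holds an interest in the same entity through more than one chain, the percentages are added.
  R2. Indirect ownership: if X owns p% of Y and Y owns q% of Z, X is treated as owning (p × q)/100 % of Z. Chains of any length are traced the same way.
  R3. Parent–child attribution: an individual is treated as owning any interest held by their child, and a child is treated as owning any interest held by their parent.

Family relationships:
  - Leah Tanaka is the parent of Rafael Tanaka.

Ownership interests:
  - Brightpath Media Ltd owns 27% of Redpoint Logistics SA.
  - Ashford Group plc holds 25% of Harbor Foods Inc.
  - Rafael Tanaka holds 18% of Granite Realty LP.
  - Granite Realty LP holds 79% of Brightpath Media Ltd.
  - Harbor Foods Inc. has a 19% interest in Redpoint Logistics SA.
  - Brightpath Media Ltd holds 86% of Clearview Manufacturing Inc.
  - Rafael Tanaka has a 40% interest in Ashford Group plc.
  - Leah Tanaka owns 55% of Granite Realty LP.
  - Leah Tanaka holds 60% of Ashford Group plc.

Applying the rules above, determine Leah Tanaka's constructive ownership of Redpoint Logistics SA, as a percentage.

20.3209%

By parent–child attribution (R3), Leah Tanaka is treated as also owning Rafael Tanaka's interest in Granite Realty LP, giving 55% + 18% = 73%.
By parent–child attribution (R3), Leah Tanaka is treated as also owning Rafael Tanaka's interest in Ashford Group plc, giving 60% + 40% = 100%.
Chain via Granite Realty LP → Brightpath Media Ltd (R2): 73% × 79% × 27% = 15.5709% of Redpoint Logistics SA.
Chain via Ashford Group plc → Harbor Foods Inc. (R2): 100% × 25% × 19% = 4.75% of Redpoint Logistics SA.
Aggregating (R1): 15.5709% + 4.75% = 20.3209%.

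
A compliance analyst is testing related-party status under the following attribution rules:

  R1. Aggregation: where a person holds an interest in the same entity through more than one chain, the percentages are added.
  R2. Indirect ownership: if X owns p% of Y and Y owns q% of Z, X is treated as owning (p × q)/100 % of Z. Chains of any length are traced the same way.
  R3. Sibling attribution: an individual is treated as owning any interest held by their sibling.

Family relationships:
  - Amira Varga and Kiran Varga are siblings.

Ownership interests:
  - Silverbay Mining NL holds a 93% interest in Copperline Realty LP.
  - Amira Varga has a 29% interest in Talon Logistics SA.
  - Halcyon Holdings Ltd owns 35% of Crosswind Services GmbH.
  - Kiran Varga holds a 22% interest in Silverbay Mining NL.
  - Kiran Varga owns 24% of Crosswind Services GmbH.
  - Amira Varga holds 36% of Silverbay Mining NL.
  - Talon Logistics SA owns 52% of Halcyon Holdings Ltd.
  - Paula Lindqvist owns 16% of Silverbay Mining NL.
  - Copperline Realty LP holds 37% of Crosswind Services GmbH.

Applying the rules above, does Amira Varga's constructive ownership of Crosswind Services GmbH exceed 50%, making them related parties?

By sibling attribution (R3), Amira Varga is treated as also owning Kiran Varga's interest in Silverbay Mining NL, giving 36% + 22% = 58%.
By sibling attribution (R3), Amira Varga is treated as owning Kiran Varga's 24% interest in Crosswind Services GmbH.
Chain via Silverbay Mining NL → Copperline Realty LP (R2): 58% × 93% × 37% = 19.9578% of Crosswind Services GmbH.
Chain via Talon Logistics SA → Halcyon Holdings Ltd (R2): 29% × 52% × 35% = 5.278% of Crosswind Services GmbH.
Direct interest in Crosswind Services GmbH: 24%.
Aggregating (R1): 19.9578% + 5.278% + 24% = 49.2358%.
49.2358% does not exceed the 50% threshold, so Amira is not a related party to Crosswind Services GmbH.

No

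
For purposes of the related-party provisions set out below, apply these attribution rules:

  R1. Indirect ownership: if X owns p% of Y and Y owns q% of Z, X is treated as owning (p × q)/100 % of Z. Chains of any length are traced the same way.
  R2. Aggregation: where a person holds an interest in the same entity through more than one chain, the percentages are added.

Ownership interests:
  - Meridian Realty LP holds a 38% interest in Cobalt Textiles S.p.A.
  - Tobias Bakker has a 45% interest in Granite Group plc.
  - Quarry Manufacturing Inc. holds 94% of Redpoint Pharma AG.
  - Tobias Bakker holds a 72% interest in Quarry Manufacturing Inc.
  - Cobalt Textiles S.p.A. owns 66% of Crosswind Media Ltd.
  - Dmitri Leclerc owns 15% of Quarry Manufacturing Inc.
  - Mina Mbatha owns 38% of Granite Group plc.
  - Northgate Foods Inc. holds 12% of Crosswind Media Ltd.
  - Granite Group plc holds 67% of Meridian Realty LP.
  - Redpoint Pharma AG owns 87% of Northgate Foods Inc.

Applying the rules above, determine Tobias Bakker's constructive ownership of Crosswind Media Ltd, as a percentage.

Chain via Granite Group plc → Meridian Realty LP → Cobalt Textiles S.p.A. (R1): 45% × 67% × 38% × 66% = 7.56162% of Crosswind Media Ltd.
Chain via Quarry Manufacturing Inc. → Redpoint Pharma AG → Northgate Foods Inc. (R1): 72% × 94% × 87% × 12% = 7.065792% of Crosswind Media Ltd.
Aggregating (R2): 7.56162% + 7.065792% = 14.627412%.

14.627412%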